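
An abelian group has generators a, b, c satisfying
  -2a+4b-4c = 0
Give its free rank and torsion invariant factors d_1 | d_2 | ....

rank_ℚ(R)=1; free=3−1=2
SNF(R) diag = [2] → torsion [2]

Answer: M ≅ ℤ^2 ⊕ ℤ/2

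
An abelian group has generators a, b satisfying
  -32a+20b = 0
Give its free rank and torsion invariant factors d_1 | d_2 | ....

rank_ℚ(R)=1; free=2−1=1
SNF(R) diag = [4] → torsion [4]

Answer: M ≅ ℤ^1 ⊕ ℤ/4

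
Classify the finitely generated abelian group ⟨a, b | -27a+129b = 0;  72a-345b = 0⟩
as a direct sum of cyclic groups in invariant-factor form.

Answer: M ≅ ℤ/3 ⊕ ℤ/9

Derivation:
rank_ℚ(R)=2; free=2−2=0
SNF(R) diag = [3, 9] → torsion [3, 9]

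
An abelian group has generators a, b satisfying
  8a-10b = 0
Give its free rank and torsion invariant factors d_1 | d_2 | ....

Answer: M ≅ ℤ^1 ⊕ ℤ/2

Derivation:
rank_ℚ(R)=1; free=2−1=1
SNF(R) diag = [2] → torsion [2]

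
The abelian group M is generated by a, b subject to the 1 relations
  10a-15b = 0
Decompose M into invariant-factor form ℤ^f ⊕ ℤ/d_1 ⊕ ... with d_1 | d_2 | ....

Answer: M ≅ ℤ^1 ⊕ ℤ/5

Derivation:
rank_ℚ(R)=1; free=2−1=1
SNF(R) diag = [5] → torsion [5]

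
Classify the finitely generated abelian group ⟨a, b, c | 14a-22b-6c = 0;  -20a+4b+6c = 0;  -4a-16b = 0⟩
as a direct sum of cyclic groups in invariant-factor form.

rank_ℚ(R)=3; free=3−3=0
SNF(R) diag = [2, 6, 12] → torsion [2, 6, 12]

Answer: M ≅ ℤ/2 ⊕ ℤ/6 ⊕ ℤ/12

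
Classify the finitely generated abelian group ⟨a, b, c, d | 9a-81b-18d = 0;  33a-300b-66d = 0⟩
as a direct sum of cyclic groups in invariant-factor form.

rank_ℚ(R)=2; free=4−2=2
SNF(R) diag = [3, 9] → torsion [3, 9]

Answer: M ≅ ℤ^2 ⊕ ℤ/3 ⊕ ℤ/9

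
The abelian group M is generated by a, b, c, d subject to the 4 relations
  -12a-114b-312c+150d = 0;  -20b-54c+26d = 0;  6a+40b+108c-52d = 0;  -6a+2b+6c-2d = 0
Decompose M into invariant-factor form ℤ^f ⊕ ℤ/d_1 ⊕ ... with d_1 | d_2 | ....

rank_ℚ(R)=4; free=4−4=0
SNF(R) diag = [2, 6, 6, 6] → torsion [2, 6, 6, 6]

Answer: M ≅ ℤ/2 ⊕ ℤ/6 ⊕ ℤ/6 ⊕ ℤ/6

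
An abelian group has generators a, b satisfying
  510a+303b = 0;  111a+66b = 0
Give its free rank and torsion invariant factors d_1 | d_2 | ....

Answer: M ≅ ℤ/3 ⊕ ℤ/9

Derivation:
rank_ℚ(R)=2; free=2−2=0
SNF(R) diag = [3, 9] → torsion [3, 9]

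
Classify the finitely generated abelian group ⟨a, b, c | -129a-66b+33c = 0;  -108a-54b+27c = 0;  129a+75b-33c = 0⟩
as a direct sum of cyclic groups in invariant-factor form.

rank_ℚ(R)=3; free=3−3=0
SNF(R) diag = [3, 9, 27] → torsion [3, 9, 27]

Answer: M ≅ ℤ/3 ⊕ ℤ/9 ⊕ ℤ/27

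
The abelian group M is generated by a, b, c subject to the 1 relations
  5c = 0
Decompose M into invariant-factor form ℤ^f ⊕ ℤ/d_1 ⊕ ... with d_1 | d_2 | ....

rank_ℚ(R)=1; free=3−1=2
SNF(R) diag = [5] → torsion [5]

Answer: M ≅ ℤ^2 ⊕ ℤ/5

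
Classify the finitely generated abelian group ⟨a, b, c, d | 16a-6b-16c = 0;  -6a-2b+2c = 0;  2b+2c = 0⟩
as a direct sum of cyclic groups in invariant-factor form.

rank_ℚ(R)=3; free=4−3=1
SNF(R) diag = [2, 2, 2] → torsion [2, 2, 2]

Answer: M ≅ ℤ^1 ⊕ ℤ/2 ⊕ ℤ/2 ⊕ ℤ/2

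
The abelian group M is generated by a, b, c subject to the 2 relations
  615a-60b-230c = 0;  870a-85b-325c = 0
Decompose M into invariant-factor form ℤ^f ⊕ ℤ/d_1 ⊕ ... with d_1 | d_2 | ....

Answer: M ≅ ℤ^1 ⊕ ℤ/5 ⊕ ℤ/5

Derivation:
rank_ℚ(R)=2; free=3−2=1
SNF(R) diag = [5, 5] → torsion [5, 5]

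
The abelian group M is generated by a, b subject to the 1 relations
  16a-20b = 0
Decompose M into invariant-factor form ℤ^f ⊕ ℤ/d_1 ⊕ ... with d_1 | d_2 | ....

Answer: M ≅ ℤ^1 ⊕ ℤ/4

Derivation:
rank_ℚ(R)=1; free=2−1=1
SNF(R) diag = [4] → torsion [4]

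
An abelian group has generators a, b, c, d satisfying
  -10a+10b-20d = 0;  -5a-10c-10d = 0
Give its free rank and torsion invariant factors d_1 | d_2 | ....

Answer: M ≅ ℤ^2 ⊕ ℤ/5 ⊕ ℤ/10

Derivation:
rank_ℚ(R)=2; free=4−2=2
SNF(R) diag = [5, 10] → torsion [5, 10]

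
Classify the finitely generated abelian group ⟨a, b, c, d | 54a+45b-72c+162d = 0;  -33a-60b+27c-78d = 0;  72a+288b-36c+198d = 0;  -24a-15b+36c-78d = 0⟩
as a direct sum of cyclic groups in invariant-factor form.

Answer: M ≅ ℤ/3 ⊕ ℤ/9 ⊕ ℤ/18 ⊕ ℤ/54

Derivation:
rank_ℚ(R)=4; free=4−4=0
SNF(R) diag = [3, 9, 18, 54] → torsion [3, 9, 18, 54]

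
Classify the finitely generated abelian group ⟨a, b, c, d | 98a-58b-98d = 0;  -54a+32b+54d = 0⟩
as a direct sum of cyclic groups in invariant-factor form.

rank_ℚ(R)=2; free=4−2=2
SNF(R) diag = [2, 2] → torsion [2, 2]

Answer: M ≅ ℤ^2 ⊕ ℤ/2 ⊕ ℤ/2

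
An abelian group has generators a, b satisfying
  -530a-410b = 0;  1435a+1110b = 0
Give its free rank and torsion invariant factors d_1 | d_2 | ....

rank_ℚ(R)=2; free=2−2=0
SNF(R) diag = [5, 10] → torsion [5, 10]

Answer: M ≅ ℤ/5 ⊕ ℤ/10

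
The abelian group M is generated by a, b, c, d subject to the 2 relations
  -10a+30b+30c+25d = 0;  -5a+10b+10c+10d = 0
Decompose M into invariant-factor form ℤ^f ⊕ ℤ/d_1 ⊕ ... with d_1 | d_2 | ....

rank_ℚ(R)=2; free=4−2=2
SNF(R) diag = [5, 5] → torsion [5, 5]

Answer: M ≅ ℤ^2 ⊕ ℤ/5 ⊕ ℤ/5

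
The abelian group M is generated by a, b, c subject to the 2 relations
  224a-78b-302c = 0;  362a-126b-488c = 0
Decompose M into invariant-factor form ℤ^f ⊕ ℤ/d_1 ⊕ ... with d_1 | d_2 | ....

rank_ℚ(R)=2; free=3−2=1
SNF(R) diag = [2, 6] → torsion [2, 6]

Answer: M ≅ ℤ^1 ⊕ ℤ/2 ⊕ ℤ/6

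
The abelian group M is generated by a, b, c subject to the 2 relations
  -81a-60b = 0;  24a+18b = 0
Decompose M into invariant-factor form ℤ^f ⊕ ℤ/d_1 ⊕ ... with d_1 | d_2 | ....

Answer: M ≅ ℤ^1 ⊕ ℤ/3 ⊕ ℤ/6

Derivation:
rank_ℚ(R)=2; free=3−2=1
SNF(R) diag = [3, 6] → torsion [3, 6]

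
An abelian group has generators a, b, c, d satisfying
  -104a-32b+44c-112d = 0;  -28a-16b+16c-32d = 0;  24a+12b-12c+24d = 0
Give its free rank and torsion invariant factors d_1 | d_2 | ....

rank_ℚ(R)=3; free=4−3=1
SNF(R) diag = [4, 12, 12] → torsion [4, 12, 12]

Answer: M ≅ ℤ^1 ⊕ ℤ/4 ⊕ ℤ/12 ⊕ ℤ/12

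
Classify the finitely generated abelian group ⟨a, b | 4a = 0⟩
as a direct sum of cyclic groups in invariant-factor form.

Answer: M ≅ ℤ^1 ⊕ ℤ/4

Derivation:
rank_ℚ(R)=1; free=2−1=1
SNF(R) diag = [4] → torsion [4]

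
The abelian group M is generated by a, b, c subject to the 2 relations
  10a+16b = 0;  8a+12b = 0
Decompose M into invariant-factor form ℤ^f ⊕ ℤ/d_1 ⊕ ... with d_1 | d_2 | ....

rank_ℚ(R)=2; free=3−2=1
SNF(R) diag = [2, 4] → torsion [2, 4]

Answer: M ≅ ℤ^1 ⊕ ℤ/2 ⊕ ℤ/4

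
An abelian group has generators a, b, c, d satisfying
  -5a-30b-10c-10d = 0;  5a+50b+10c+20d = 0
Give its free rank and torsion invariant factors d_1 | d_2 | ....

Answer: M ≅ ℤ^2 ⊕ ℤ/5 ⊕ ℤ/10

Derivation:
rank_ℚ(R)=2; free=4−2=2
SNF(R) diag = [5, 10] → torsion [5, 10]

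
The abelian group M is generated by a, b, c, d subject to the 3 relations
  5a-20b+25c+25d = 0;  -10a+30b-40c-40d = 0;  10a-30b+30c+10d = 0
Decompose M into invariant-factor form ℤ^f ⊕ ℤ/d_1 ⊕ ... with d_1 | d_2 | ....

Answer: M ≅ ℤ^1 ⊕ ℤ/5 ⊕ ℤ/10 ⊕ ℤ/10

Derivation:
rank_ℚ(R)=3; free=4−3=1
SNF(R) diag = [5, 10, 10] → torsion [5, 10, 10]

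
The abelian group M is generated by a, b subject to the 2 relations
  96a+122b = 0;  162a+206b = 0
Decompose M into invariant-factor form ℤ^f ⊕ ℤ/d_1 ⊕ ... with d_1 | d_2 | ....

Answer: M ≅ ℤ/2 ⊕ ℤ/6

Derivation:
rank_ℚ(R)=2; free=2−2=0
SNF(R) diag = [2, 6] → torsion [2, 6]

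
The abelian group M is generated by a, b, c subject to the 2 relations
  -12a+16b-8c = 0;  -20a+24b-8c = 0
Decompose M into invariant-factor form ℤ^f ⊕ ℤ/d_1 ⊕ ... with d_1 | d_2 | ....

Answer: M ≅ ℤ^1 ⊕ ℤ/4 ⊕ ℤ/8

Derivation:
rank_ℚ(R)=2; free=3−2=1
SNF(R) diag = [4, 8] → torsion [4, 8]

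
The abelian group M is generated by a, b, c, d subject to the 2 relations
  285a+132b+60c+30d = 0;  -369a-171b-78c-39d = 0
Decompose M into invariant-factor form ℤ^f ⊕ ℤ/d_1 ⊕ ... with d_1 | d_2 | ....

Answer: M ≅ ℤ^2 ⊕ ℤ/3 ⊕ ℤ/3

Derivation:
rank_ℚ(R)=2; free=4−2=2
SNF(R) diag = [3, 3] → torsion [3, 3]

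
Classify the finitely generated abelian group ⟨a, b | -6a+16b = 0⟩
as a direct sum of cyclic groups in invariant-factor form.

Answer: M ≅ ℤ^1 ⊕ ℤ/2

Derivation:
rank_ℚ(R)=1; free=2−1=1
SNF(R) diag = [2] → torsion [2]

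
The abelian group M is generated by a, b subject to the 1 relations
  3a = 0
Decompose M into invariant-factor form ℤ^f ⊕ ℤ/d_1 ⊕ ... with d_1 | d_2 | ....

Answer: M ≅ ℤ^1 ⊕ ℤ/3

Derivation:
rank_ℚ(R)=1; free=2−1=1
SNF(R) diag = [3] → torsion [3]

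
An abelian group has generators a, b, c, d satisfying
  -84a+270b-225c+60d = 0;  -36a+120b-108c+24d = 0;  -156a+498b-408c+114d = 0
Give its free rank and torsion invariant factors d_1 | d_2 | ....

rank_ℚ(R)=3; free=4−3=1
SNF(R) diag = [3, 6, 12] → torsion [3, 6, 12]

Answer: M ≅ ℤ^1 ⊕ ℤ/3 ⊕ ℤ/6 ⊕ ℤ/12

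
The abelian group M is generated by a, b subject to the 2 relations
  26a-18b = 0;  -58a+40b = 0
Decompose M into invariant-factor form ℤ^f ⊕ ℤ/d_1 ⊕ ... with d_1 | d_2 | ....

rank_ℚ(R)=2; free=2−2=0
SNF(R) diag = [2, 2] → torsion [2, 2]

Answer: M ≅ ℤ/2 ⊕ ℤ/2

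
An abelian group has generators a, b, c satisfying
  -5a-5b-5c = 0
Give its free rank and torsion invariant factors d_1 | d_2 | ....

Answer: M ≅ ℤ^2 ⊕ ℤ/5

Derivation:
rank_ℚ(R)=1; free=3−1=2
SNF(R) diag = [5] → torsion [5]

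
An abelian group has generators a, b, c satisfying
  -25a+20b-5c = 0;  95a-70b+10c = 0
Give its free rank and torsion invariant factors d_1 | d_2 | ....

Answer: M ≅ ℤ^1 ⊕ ℤ/5 ⊕ ℤ/15

Derivation:
rank_ℚ(R)=2; free=3−2=1
SNF(R) diag = [5, 15] → torsion [5, 15]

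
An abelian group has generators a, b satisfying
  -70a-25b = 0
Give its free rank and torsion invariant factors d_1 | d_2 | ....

Answer: M ≅ ℤ^1 ⊕ ℤ/5

Derivation:
rank_ℚ(R)=1; free=2−1=1
SNF(R) diag = [5] → torsion [5]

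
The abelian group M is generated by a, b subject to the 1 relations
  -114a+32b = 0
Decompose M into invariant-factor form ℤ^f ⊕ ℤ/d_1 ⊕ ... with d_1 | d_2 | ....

Answer: M ≅ ℤ^1 ⊕ ℤ/2

Derivation:
rank_ℚ(R)=1; free=2−1=1
SNF(R) diag = [2] → torsion [2]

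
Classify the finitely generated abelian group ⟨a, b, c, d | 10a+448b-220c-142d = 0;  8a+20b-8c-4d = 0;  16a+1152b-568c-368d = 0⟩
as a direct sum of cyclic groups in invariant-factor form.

Answer: M ≅ ℤ^1 ⊕ ℤ/2 ⊕ ℤ/4 ⊕ ℤ/8

Derivation:
rank_ℚ(R)=3; free=4−3=1
SNF(R) diag = [2, 4, 8] → torsion [2, 4, 8]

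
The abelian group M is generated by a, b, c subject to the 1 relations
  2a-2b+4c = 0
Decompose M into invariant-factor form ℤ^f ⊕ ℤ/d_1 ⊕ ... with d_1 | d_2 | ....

Answer: M ≅ ℤ^2 ⊕ ℤ/2

Derivation:
rank_ℚ(R)=1; free=3−1=2
SNF(R) diag = [2] → torsion [2]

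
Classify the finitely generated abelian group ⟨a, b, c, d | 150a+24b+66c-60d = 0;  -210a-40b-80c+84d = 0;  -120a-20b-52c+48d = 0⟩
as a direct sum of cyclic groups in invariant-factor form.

Answer: M ≅ ℤ^1 ⊕ ℤ/2 ⊕ ℤ/6 ⊕ ℤ/12

Derivation:
rank_ℚ(R)=3; free=4−3=1
SNF(R) diag = [2, 6, 12] → torsion [2, 6, 12]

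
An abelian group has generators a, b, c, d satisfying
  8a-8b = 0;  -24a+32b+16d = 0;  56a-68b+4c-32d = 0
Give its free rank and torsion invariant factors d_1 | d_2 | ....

rank_ℚ(R)=3; free=4−3=1
SNF(R) diag = [4, 8, 8] → torsion [4, 8, 8]

Answer: M ≅ ℤ^1 ⊕ ℤ/4 ⊕ ℤ/8 ⊕ ℤ/8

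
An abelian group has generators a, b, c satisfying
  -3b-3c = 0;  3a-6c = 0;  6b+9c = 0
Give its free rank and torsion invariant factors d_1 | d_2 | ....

rank_ℚ(R)=3; free=3−3=0
SNF(R) diag = [3, 3, 3] → torsion [3, 3, 3]

Answer: M ≅ ℤ/3 ⊕ ℤ/3 ⊕ ℤ/3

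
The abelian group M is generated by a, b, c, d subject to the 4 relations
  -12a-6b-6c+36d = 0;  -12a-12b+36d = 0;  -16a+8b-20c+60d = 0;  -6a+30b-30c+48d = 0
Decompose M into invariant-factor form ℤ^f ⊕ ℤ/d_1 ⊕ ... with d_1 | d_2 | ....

Answer: M ≅ ℤ/2 ⊕ ℤ/6 ⊕ ℤ/12 ⊕ ℤ/24

Derivation:
rank_ℚ(R)=4; free=4−4=0
SNF(R) diag = [2, 6, 12, 24] → torsion [2, 6, 12, 24]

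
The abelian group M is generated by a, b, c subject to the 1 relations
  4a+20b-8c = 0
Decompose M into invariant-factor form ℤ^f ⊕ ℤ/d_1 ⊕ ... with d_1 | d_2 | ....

Answer: M ≅ ℤ^2 ⊕ ℤ/4

Derivation:
rank_ℚ(R)=1; free=3−1=2
SNF(R) diag = [4] → torsion [4]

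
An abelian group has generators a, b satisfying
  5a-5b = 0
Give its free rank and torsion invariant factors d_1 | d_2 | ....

rank_ℚ(R)=1; free=2−1=1
SNF(R) diag = [5] → torsion [5]

Answer: M ≅ ℤ^1 ⊕ ℤ/5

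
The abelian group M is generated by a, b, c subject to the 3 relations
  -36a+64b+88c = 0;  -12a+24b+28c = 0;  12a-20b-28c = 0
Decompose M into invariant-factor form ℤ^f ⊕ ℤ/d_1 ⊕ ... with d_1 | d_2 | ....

rank_ℚ(R)=3; free=3−3=0
SNF(R) diag = [4, 4, 12] → torsion [4, 4, 12]

Answer: M ≅ ℤ/4 ⊕ ℤ/4 ⊕ ℤ/12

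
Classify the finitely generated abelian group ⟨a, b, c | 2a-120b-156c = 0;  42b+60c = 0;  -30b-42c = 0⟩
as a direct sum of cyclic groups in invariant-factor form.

rank_ℚ(R)=3; free=3−3=0
SNF(R) diag = [2, 6, 6] → torsion [2, 6, 6]

Answer: M ≅ ℤ/2 ⊕ ℤ/6 ⊕ ℤ/6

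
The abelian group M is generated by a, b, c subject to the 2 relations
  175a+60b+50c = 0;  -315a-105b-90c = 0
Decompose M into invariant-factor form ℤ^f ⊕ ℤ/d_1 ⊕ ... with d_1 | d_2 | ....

Answer: M ≅ ℤ^1 ⊕ ℤ/5 ⊕ ℤ/15

Derivation:
rank_ℚ(R)=2; free=3−2=1
SNF(R) diag = [5, 15] → torsion [5, 15]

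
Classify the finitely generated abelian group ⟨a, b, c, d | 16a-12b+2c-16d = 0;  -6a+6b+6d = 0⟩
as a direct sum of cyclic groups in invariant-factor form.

rank_ℚ(R)=2; free=4−2=2
SNF(R) diag = [2, 6] → torsion [2, 6]

Answer: M ≅ ℤ^2 ⊕ ℤ/2 ⊕ ℤ/6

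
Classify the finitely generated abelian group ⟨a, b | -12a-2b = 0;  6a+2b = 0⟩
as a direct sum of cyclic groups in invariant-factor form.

Answer: M ≅ ℤ/2 ⊕ ℤ/6

Derivation:
rank_ℚ(R)=2; free=2−2=0
SNF(R) diag = [2, 6] → torsion [2, 6]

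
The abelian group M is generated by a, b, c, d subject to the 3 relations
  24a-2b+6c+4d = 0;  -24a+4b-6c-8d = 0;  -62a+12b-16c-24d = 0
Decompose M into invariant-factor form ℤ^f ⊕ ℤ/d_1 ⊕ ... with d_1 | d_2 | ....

Answer: M ≅ ℤ^1 ⊕ ℤ/2 ⊕ ℤ/2 ⊕ ℤ/6

Derivation:
rank_ℚ(R)=3; free=4−3=1
SNF(R) diag = [2, 2, 6] → torsion [2, 2, 6]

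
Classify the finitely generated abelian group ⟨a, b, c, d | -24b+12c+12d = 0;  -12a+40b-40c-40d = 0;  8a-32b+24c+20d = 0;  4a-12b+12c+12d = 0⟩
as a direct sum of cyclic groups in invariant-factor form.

rank_ℚ(R)=4; free=4−4=0
SNF(R) diag = [4, 4, 4, 12] → torsion [4, 4, 4, 12]

Answer: M ≅ ℤ/4 ⊕ ℤ/4 ⊕ ℤ/4 ⊕ ℤ/12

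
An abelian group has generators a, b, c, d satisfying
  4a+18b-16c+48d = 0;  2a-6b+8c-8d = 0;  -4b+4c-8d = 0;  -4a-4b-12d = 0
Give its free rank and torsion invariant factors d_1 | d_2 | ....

rank_ℚ(R)=4; free=4−4=0
SNF(R) diag = [2, 2, 4, 4] → torsion [2, 2, 4, 4]

Answer: M ≅ ℤ/2 ⊕ ℤ/2 ⊕ ℤ/4 ⊕ ℤ/4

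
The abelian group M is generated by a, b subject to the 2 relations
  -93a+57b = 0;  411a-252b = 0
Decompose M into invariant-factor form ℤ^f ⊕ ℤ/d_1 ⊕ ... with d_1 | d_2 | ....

Answer: M ≅ ℤ/3 ⊕ ℤ/3

Derivation:
rank_ℚ(R)=2; free=2−2=0
SNF(R) diag = [3, 3] → torsion [3, 3]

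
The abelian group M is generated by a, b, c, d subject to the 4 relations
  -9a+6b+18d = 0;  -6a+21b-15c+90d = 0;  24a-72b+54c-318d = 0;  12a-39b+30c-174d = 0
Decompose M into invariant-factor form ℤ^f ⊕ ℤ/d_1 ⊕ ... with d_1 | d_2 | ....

rank_ℚ(R)=4; free=4−4=0
SNF(R) diag = [3, 3, 3, 6] → torsion [3, 3, 3, 6]

Answer: M ≅ ℤ/3 ⊕ ℤ/3 ⊕ ℤ/3 ⊕ ℤ/6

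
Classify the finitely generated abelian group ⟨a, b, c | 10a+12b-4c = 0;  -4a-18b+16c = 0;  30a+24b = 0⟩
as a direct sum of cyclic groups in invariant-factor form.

rank_ℚ(R)=3; free=3−3=0
SNF(R) diag = [2, 6, 12] → torsion [2, 6, 12]

Answer: M ≅ ℤ/2 ⊕ ℤ/6 ⊕ ℤ/12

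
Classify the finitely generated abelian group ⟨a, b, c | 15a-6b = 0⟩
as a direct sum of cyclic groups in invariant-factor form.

Answer: M ≅ ℤ^2 ⊕ ℤ/3

Derivation:
rank_ℚ(R)=1; free=3−1=2
SNF(R) diag = [3] → torsion [3]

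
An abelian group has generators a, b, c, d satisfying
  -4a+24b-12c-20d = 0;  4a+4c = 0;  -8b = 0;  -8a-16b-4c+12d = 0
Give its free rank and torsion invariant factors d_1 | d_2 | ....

Answer: M ≅ ℤ/4 ⊕ ℤ/4 ⊕ ℤ/4 ⊕ ℤ/8

Derivation:
rank_ℚ(R)=4; free=4−4=0
SNF(R) diag = [4, 4, 4, 8] → torsion [4, 4, 4, 8]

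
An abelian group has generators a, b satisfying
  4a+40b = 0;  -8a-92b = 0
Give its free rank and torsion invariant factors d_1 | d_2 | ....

rank_ℚ(R)=2; free=2−2=0
SNF(R) diag = [4, 12] → torsion [4, 12]

Answer: M ≅ ℤ/4 ⊕ ℤ/12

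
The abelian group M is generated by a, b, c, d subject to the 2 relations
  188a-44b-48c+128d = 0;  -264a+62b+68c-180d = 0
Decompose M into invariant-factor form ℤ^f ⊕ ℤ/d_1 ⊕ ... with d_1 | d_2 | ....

Answer: M ≅ ℤ^2 ⊕ ℤ/2 ⊕ ℤ/4

Derivation:
rank_ℚ(R)=2; free=4−2=2
SNF(R) diag = [2, 4] → torsion [2, 4]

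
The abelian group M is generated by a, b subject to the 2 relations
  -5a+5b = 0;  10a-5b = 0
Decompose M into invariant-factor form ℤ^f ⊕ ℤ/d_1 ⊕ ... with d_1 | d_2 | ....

Answer: M ≅ ℤ/5 ⊕ ℤ/5

Derivation:
rank_ℚ(R)=2; free=2−2=0
SNF(R) diag = [5, 5] → torsion [5, 5]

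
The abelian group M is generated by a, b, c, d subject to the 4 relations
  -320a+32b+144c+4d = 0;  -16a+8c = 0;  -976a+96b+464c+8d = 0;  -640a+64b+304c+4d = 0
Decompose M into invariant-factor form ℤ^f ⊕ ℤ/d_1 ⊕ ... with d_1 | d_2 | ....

rank_ℚ(R)=4; free=4−4=0
SNF(R) diag = [4, 8, 16, 32] → torsion [4, 8, 16, 32]

Answer: M ≅ ℤ/4 ⊕ ℤ/8 ⊕ ℤ/16 ⊕ ℤ/32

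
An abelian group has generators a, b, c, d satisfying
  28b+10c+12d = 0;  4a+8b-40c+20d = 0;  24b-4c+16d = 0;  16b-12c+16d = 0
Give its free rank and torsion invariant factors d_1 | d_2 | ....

rank_ℚ(R)=4; free=4−4=0
SNF(R) diag = [2, 4, 8, 24] → torsion [2, 4, 8, 24]

Answer: M ≅ ℤ/2 ⊕ ℤ/4 ⊕ ℤ/8 ⊕ ℤ/24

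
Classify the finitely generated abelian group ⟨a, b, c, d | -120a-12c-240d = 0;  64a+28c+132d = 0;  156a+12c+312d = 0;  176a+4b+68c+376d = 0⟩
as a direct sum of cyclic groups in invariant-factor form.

Answer: M ≅ ℤ/4 ⊕ ℤ/4 ⊕ ℤ/12 ⊕ ℤ/36

Derivation:
rank_ℚ(R)=4; free=4−4=0
SNF(R) diag = [4, 4, 12, 36] → torsion [4, 4, 12, 36]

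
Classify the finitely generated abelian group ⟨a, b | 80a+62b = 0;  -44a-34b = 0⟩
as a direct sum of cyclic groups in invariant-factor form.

Answer: M ≅ ℤ/2 ⊕ ℤ/4

Derivation:
rank_ℚ(R)=2; free=2−2=0
SNF(R) diag = [2, 4] → torsion [2, 4]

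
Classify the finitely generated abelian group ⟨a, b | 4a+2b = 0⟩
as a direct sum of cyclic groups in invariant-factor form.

rank_ℚ(R)=1; free=2−1=1
SNF(R) diag = [2] → torsion [2]

Answer: M ≅ ℤ^1 ⊕ ℤ/2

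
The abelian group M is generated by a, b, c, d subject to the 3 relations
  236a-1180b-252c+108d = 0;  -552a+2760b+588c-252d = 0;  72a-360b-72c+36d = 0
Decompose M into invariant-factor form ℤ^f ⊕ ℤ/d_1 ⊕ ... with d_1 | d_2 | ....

rank_ℚ(R)=3; free=4−3=1
SNF(R) diag = [4, 12, 36] → torsion [4, 12, 36]

Answer: M ≅ ℤ^1 ⊕ ℤ/4 ⊕ ℤ/12 ⊕ ℤ/36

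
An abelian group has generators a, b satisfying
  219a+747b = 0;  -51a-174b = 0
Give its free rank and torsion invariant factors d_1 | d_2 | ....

rank_ℚ(R)=2; free=2−2=0
SNF(R) diag = [3, 3] → torsion [3, 3]

Answer: M ≅ ℤ/3 ⊕ ℤ/3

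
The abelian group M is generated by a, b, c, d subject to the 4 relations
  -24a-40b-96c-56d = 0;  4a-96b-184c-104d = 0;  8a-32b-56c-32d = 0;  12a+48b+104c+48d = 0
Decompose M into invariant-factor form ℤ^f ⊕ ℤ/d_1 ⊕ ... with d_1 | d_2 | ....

rank_ℚ(R)=4; free=4−4=0
SNF(R) diag = [4, 8, 8, 24] → torsion [4, 8, 8, 24]

Answer: M ≅ ℤ/4 ⊕ ℤ/8 ⊕ ℤ/8 ⊕ ℤ/24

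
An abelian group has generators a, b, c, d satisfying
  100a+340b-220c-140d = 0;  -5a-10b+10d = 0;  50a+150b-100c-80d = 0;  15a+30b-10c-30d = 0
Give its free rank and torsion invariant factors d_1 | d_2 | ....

Answer: M ≅ ℤ/5 ⊕ ℤ/10 ⊕ ℤ/10 ⊕ ℤ/20

Derivation:
rank_ℚ(R)=4; free=4−4=0
SNF(R) diag = [5, 10, 10, 20] → torsion [5, 10, 10, 20]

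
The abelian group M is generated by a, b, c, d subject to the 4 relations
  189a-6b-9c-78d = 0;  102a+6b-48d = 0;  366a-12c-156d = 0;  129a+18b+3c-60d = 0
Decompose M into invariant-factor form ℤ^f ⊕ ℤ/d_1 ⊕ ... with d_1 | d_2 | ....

Answer: M ≅ ℤ/3 ⊕ ℤ/6 ⊕ ℤ/6 ⊕ ℤ/18

Derivation:
rank_ℚ(R)=4; free=4−4=0
SNF(R) diag = [3, 6, 6, 18] → torsion [3, 6, 6, 18]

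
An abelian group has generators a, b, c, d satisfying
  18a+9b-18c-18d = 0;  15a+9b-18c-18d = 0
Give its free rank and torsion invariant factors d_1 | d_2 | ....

Answer: M ≅ ℤ^2 ⊕ ℤ/3 ⊕ ℤ/9

Derivation:
rank_ℚ(R)=2; free=4−2=2
SNF(R) diag = [3, 9] → torsion [3, 9]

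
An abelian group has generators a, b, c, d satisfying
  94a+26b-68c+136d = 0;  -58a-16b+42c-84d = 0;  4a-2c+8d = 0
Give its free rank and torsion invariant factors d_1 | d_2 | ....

rank_ℚ(R)=3; free=4−3=1
SNF(R) diag = [2, 2, 2] → torsion [2, 2, 2]

Answer: M ≅ ℤ^1 ⊕ ℤ/2 ⊕ ℤ/2 ⊕ ℤ/2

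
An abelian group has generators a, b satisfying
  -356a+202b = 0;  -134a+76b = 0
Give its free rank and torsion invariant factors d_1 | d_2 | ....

rank_ℚ(R)=2; free=2−2=0
SNF(R) diag = [2, 6] → torsion [2, 6]

Answer: M ≅ ℤ/2 ⊕ ℤ/6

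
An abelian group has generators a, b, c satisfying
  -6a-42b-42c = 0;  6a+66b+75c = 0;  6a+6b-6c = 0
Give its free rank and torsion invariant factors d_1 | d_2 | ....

rank_ℚ(R)=3; free=3−3=0
SNF(R) diag = [3, 6, 12] → torsion [3, 6, 12]

Answer: M ≅ ℤ/3 ⊕ ℤ/6 ⊕ ℤ/12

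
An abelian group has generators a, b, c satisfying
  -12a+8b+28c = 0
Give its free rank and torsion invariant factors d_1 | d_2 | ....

rank_ℚ(R)=1; free=3−1=2
SNF(R) diag = [4] → torsion [4]

Answer: M ≅ ℤ^2 ⊕ ℤ/4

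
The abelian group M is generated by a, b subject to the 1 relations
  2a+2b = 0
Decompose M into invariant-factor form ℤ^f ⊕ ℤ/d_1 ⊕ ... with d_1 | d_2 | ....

rank_ℚ(R)=1; free=2−1=1
SNF(R) diag = [2] → torsion [2]

Answer: M ≅ ℤ^1 ⊕ ℤ/2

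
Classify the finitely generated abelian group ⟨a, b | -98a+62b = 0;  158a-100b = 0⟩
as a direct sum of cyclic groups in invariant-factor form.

rank_ℚ(R)=2; free=2−2=0
SNF(R) diag = [2, 2] → torsion [2, 2]

Answer: M ≅ ℤ/2 ⊕ ℤ/2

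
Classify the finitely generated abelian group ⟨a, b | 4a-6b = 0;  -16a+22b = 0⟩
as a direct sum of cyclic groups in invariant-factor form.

Answer: M ≅ ℤ/2 ⊕ ℤ/4

Derivation:
rank_ℚ(R)=2; free=2−2=0
SNF(R) diag = [2, 4] → torsion [2, 4]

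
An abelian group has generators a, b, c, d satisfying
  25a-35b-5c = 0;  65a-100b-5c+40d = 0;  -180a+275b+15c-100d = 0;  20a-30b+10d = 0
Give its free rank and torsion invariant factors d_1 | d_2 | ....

rank_ℚ(R)=4; free=4−4=0
SNF(R) diag = [5, 5, 5, 10] → torsion [5, 5, 5, 10]

Answer: M ≅ ℤ/5 ⊕ ℤ/5 ⊕ ℤ/5 ⊕ ℤ/10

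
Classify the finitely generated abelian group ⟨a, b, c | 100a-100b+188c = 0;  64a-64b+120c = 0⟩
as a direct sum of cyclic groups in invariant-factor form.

rank_ℚ(R)=2; free=3−2=1
SNF(R) diag = [4, 8] → torsion [4, 8]

Answer: M ≅ ℤ^1 ⊕ ℤ/4 ⊕ ℤ/8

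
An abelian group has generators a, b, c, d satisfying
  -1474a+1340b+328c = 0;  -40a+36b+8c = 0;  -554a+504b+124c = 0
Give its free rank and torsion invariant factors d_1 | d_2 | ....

Answer: M ≅ ℤ^1 ⊕ ℤ/2 ⊕ ℤ/4 ⊕ ℤ/12

Derivation:
rank_ℚ(R)=3; free=4−3=1
SNF(R) diag = [2, 4, 12] → torsion [2, 4, 12]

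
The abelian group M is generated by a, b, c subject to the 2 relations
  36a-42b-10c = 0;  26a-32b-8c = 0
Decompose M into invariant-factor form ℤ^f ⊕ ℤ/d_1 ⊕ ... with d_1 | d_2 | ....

rank_ℚ(R)=2; free=3−2=1
SNF(R) diag = [2, 2] → torsion [2, 2]

Answer: M ≅ ℤ^1 ⊕ ℤ/2 ⊕ ℤ/2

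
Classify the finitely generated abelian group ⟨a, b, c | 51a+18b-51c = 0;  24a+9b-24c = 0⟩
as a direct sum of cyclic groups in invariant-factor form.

Answer: M ≅ ℤ^1 ⊕ ℤ/3 ⊕ ℤ/9

Derivation:
rank_ℚ(R)=2; free=3−2=1
SNF(R) diag = [3, 9] → torsion [3, 9]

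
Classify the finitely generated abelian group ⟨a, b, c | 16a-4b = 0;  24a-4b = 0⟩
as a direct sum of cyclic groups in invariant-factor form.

rank_ℚ(R)=2; free=3−2=1
SNF(R) diag = [4, 8] → torsion [4, 8]

Answer: M ≅ ℤ^1 ⊕ ℤ/4 ⊕ ℤ/8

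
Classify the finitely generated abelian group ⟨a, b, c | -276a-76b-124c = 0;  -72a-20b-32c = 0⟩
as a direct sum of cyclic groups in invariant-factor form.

Answer: M ≅ ℤ^1 ⊕ ℤ/4 ⊕ ℤ/12

Derivation:
rank_ℚ(R)=2; free=3−2=1
SNF(R) diag = [4, 12] → torsion [4, 12]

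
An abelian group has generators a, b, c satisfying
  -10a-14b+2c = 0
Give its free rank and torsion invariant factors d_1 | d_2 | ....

Answer: M ≅ ℤ^2 ⊕ ℤ/2

Derivation:
rank_ℚ(R)=1; free=3−1=2
SNF(R) diag = [2] → torsion [2]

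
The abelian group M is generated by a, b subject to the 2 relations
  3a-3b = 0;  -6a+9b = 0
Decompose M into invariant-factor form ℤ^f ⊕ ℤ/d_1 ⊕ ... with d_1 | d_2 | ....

Answer: M ≅ ℤ/3 ⊕ ℤ/3

Derivation:
rank_ℚ(R)=2; free=2−2=0
SNF(R) diag = [3, 3] → torsion [3, 3]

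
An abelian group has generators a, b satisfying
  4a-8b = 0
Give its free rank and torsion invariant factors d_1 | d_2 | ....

rank_ℚ(R)=1; free=2−1=1
SNF(R) diag = [4] → torsion [4]

Answer: M ≅ ℤ^1 ⊕ ℤ/4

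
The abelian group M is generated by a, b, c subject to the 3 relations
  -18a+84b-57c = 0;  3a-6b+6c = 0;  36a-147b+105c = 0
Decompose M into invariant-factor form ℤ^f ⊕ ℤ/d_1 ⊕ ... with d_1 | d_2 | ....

rank_ℚ(R)=3; free=3−3=0
SNF(R) diag = [3, 3, 3] → torsion [3, 3, 3]

Answer: M ≅ ℤ/3 ⊕ ℤ/3 ⊕ ℤ/3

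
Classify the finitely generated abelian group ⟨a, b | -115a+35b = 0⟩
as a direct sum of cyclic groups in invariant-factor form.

rank_ℚ(R)=1; free=2−1=1
SNF(R) diag = [5] → torsion [5]

Answer: M ≅ ℤ^1 ⊕ ℤ/5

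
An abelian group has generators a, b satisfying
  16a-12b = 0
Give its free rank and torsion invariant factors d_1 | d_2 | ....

Answer: M ≅ ℤ^1 ⊕ ℤ/4

Derivation:
rank_ℚ(R)=1; free=2−1=1
SNF(R) diag = [4] → torsion [4]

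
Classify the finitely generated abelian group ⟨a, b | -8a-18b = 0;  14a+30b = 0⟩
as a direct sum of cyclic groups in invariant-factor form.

rank_ℚ(R)=2; free=2−2=0
SNF(R) diag = [2, 6] → torsion [2, 6]

Answer: M ≅ ℤ/2 ⊕ ℤ/6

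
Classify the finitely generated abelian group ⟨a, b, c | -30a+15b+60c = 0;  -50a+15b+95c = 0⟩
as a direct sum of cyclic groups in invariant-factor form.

Answer: M ≅ ℤ^1 ⊕ ℤ/5 ⊕ ℤ/15

Derivation:
rank_ℚ(R)=2; free=3−2=1
SNF(R) diag = [5, 15] → torsion [5, 15]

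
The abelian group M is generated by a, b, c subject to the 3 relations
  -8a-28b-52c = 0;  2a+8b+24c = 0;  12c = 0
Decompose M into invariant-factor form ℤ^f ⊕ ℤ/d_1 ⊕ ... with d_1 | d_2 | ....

Answer: M ≅ ℤ/2 ⊕ ℤ/4 ⊕ ℤ/12

Derivation:
rank_ℚ(R)=3; free=3−3=0
SNF(R) diag = [2, 4, 12] → torsion [2, 4, 12]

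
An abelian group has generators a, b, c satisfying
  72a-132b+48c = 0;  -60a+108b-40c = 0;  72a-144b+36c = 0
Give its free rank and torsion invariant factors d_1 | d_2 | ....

Answer: M ≅ ℤ/4 ⊕ ℤ/12 ⊕ ℤ/36

Derivation:
rank_ℚ(R)=3; free=3−3=0
SNF(R) diag = [4, 12, 36] → torsion [4, 12, 36]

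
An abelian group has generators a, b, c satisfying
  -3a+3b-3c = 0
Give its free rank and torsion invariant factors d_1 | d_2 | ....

rank_ℚ(R)=1; free=3−1=2
SNF(R) diag = [3] → torsion [3]

Answer: M ≅ ℤ^2 ⊕ ℤ/3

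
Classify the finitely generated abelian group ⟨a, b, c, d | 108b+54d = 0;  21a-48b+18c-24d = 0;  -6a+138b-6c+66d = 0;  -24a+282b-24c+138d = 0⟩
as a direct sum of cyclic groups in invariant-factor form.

Answer: M ≅ ℤ/3 ⊕ ℤ/6 ⊕ ℤ/18 ⊕ ℤ/54

Derivation:
rank_ℚ(R)=4; free=4−4=0
SNF(R) diag = [3, 6, 18, 54] → torsion [3, 6, 18, 54]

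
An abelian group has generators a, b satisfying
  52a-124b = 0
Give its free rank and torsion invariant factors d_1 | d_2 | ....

Answer: M ≅ ℤ^1 ⊕ ℤ/4

Derivation:
rank_ℚ(R)=1; free=2−1=1
SNF(R) diag = [4] → torsion [4]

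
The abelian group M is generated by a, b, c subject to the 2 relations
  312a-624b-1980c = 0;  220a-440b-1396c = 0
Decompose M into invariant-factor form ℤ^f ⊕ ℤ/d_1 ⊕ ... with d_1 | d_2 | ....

Answer: M ≅ ℤ^1 ⊕ ℤ/4 ⊕ ℤ/12

Derivation:
rank_ℚ(R)=2; free=3−2=1
SNF(R) diag = [4, 12] → torsion [4, 12]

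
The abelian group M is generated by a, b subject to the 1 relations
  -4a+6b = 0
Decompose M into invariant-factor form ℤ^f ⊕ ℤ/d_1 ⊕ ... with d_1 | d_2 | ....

Answer: M ≅ ℤ^1 ⊕ ℤ/2

Derivation:
rank_ℚ(R)=1; free=2−1=1
SNF(R) diag = [2] → torsion [2]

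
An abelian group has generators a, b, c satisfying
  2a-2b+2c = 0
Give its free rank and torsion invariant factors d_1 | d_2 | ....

Answer: M ≅ ℤ^2 ⊕ ℤ/2

Derivation:
rank_ℚ(R)=1; free=3−1=2
SNF(R) diag = [2] → torsion [2]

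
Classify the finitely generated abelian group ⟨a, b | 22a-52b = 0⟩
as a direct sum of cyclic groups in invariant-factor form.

rank_ℚ(R)=1; free=2−1=1
SNF(R) diag = [2] → torsion [2]

Answer: M ≅ ℤ^1 ⊕ ℤ/2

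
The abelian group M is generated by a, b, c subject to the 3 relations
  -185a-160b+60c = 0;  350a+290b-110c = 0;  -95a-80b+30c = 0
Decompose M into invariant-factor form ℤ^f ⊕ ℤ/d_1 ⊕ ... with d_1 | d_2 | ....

Answer: M ≅ ℤ/5 ⊕ ℤ/10 ⊕ ℤ/10

Derivation:
rank_ℚ(R)=3; free=3−3=0
SNF(R) diag = [5, 10, 10] → torsion [5, 10, 10]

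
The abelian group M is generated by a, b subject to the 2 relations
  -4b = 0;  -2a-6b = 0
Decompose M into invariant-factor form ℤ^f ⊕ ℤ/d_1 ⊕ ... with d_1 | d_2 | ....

rank_ℚ(R)=2; free=2−2=0
SNF(R) diag = [2, 4] → torsion [2, 4]

Answer: M ≅ ℤ/2 ⊕ ℤ/4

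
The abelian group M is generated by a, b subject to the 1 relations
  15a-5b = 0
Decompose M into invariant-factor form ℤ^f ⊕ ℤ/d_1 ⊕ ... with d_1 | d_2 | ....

rank_ℚ(R)=1; free=2−1=1
SNF(R) diag = [5] → torsion [5]

Answer: M ≅ ℤ^1 ⊕ ℤ/5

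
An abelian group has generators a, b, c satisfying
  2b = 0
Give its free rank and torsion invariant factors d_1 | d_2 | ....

rank_ℚ(R)=1; free=3−1=2
SNF(R) diag = [2] → torsion [2]

Answer: M ≅ ℤ^2 ⊕ ℤ/2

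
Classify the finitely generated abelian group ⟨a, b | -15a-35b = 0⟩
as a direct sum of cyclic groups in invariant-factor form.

rank_ℚ(R)=1; free=2−1=1
SNF(R) diag = [5] → torsion [5]

Answer: M ≅ ℤ^1 ⊕ ℤ/5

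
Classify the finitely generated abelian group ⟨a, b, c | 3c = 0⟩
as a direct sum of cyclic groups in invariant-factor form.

rank_ℚ(R)=1; free=3−1=2
SNF(R) diag = [3] → torsion [3]

Answer: M ≅ ℤ^2 ⊕ ℤ/3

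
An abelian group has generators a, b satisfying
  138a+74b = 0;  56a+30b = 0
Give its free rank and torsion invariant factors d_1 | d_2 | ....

Answer: M ≅ ℤ/2 ⊕ ℤ/2

Derivation:
rank_ℚ(R)=2; free=2−2=0
SNF(R) diag = [2, 2] → torsion [2, 2]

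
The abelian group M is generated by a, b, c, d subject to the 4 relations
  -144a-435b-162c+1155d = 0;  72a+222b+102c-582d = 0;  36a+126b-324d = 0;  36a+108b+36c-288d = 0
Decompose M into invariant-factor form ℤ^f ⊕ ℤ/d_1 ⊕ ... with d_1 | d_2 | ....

rank_ℚ(R)=4; free=4−4=0
SNF(R) diag = [3, 6, 18, 36] → torsion [3, 6, 18, 36]

Answer: M ≅ ℤ/3 ⊕ ℤ/6 ⊕ ℤ/18 ⊕ ℤ/36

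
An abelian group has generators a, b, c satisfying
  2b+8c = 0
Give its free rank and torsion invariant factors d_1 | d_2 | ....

rank_ℚ(R)=1; free=3−1=2
SNF(R) diag = [2] → torsion [2]

Answer: M ≅ ℤ^2 ⊕ ℤ/2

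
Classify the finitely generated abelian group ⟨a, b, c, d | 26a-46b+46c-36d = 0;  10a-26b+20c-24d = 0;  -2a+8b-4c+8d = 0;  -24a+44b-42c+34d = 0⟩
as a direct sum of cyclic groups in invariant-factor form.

Answer: M ≅ ℤ/2 ⊕ ℤ/2 ⊕ ℤ/6 ⊕ ℤ/6

Derivation:
rank_ℚ(R)=4; free=4−4=0
SNF(R) diag = [2, 2, 6, 6] → torsion [2, 2, 6, 6]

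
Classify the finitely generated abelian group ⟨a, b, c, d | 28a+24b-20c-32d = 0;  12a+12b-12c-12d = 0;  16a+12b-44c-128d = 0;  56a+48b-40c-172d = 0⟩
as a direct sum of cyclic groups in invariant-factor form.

rank_ℚ(R)=4; free=4−4=0
SNF(R) diag = [4, 12, 36, 108] → torsion [4, 12, 36, 108]

Answer: M ≅ ℤ/4 ⊕ ℤ/12 ⊕ ℤ/36 ⊕ ℤ/108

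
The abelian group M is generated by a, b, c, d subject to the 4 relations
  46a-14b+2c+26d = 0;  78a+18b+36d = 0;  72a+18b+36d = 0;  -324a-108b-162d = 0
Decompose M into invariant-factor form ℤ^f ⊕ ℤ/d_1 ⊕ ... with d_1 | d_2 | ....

Answer: M ≅ ℤ/2 ⊕ ℤ/6 ⊕ ℤ/18 ⊕ ℤ/54

Derivation:
rank_ℚ(R)=4; free=4−4=0
SNF(R) diag = [2, 6, 18, 54] → torsion [2, 6, 18, 54]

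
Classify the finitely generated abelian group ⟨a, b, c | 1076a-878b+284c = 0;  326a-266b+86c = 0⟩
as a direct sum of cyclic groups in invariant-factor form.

Answer: M ≅ ℤ^1 ⊕ ℤ/2 ⊕ ℤ/6

Derivation:
rank_ℚ(R)=2; free=3−2=1
SNF(R) diag = [2, 6] → torsion [2, 6]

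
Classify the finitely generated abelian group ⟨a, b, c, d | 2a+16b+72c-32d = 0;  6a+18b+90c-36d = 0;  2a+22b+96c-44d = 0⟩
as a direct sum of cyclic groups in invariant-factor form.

Answer: M ≅ ℤ^1 ⊕ ℤ/2 ⊕ ℤ/6 ⊕ ℤ/6

Derivation:
rank_ℚ(R)=3; free=4−3=1
SNF(R) diag = [2, 6, 6] → torsion [2, 6, 6]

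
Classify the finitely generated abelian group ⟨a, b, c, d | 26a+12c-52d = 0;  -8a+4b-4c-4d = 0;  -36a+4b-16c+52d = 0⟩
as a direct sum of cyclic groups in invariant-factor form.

Answer: M ≅ ℤ^1 ⊕ ℤ/2 ⊕ ℤ/4 ⊕ ℤ/12

Derivation:
rank_ℚ(R)=3; free=4−3=1
SNF(R) diag = [2, 4, 12] → torsion [2, 4, 12]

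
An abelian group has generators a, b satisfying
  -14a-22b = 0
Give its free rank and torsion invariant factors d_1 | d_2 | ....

Answer: M ≅ ℤ^1 ⊕ ℤ/2

Derivation:
rank_ℚ(R)=1; free=2−1=1
SNF(R) diag = [2] → torsion [2]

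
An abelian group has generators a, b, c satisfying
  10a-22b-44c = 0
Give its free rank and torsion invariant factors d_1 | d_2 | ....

rank_ℚ(R)=1; free=3−1=2
SNF(R) diag = [2] → torsion [2]

Answer: M ≅ ℤ^2 ⊕ ℤ/2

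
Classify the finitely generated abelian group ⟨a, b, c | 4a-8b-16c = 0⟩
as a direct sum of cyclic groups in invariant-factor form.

Answer: M ≅ ℤ^2 ⊕ ℤ/4

Derivation:
rank_ℚ(R)=1; free=3−1=2
SNF(R) diag = [4] → torsion [4]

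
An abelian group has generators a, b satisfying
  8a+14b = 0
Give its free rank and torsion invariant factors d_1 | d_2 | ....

rank_ℚ(R)=1; free=2−1=1
SNF(R) diag = [2] → torsion [2]

Answer: M ≅ ℤ^1 ⊕ ℤ/2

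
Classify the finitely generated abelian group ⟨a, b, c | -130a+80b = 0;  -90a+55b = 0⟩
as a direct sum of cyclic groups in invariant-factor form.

Answer: M ≅ ℤ^1 ⊕ ℤ/5 ⊕ ℤ/10

Derivation:
rank_ℚ(R)=2; free=3−2=1
SNF(R) diag = [5, 10] → torsion [5, 10]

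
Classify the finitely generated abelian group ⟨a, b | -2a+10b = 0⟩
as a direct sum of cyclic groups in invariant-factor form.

Answer: M ≅ ℤ^1 ⊕ ℤ/2

Derivation:
rank_ℚ(R)=1; free=2−1=1
SNF(R) diag = [2] → torsion [2]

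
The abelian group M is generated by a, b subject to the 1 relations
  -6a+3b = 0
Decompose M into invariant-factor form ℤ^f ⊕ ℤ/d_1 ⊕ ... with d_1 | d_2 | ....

Answer: M ≅ ℤ^1 ⊕ ℤ/3

Derivation:
rank_ℚ(R)=1; free=2−1=1
SNF(R) diag = [3] → torsion [3]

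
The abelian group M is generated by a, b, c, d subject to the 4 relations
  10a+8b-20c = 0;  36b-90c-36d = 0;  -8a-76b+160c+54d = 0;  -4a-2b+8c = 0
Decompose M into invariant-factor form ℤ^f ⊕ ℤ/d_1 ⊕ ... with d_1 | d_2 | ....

rank_ℚ(R)=4; free=4−4=0
SNF(R) diag = [2, 6, 18, 18] → torsion [2, 6, 18, 18]

Answer: M ≅ ℤ/2 ⊕ ℤ/6 ⊕ ℤ/18 ⊕ ℤ/18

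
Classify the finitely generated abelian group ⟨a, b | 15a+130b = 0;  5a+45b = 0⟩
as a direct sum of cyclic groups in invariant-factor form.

rank_ℚ(R)=2; free=2−2=0
SNF(R) diag = [5, 5] → torsion [5, 5]

Answer: M ≅ ℤ/5 ⊕ ℤ/5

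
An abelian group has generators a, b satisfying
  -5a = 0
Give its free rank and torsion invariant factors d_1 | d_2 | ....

rank_ℚ(R)=1; free=2−1=1
SNF(R) diag = [5] → torsion [5]

Answer: M ≅ ℤ^1 ⊕ ℤ/5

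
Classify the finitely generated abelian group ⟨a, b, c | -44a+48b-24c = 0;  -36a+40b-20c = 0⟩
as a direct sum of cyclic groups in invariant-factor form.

Answer: M ≅ ℤ^1 ⊕ ℤ/4 ⊕ ℤ/4

Derivation:
rank_ℚ(R)=2; free=3−2=1
SNF(R) diag = [4, 4] → torsion [4, 4]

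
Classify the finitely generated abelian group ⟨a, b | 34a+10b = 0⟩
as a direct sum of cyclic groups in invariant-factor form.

rank_ℚ(R)=1; free=2−1=1
SNF(R) diag = [2] → torsion [2]

Answer: M ≅ ℤ^1 ⊕ ℤ/2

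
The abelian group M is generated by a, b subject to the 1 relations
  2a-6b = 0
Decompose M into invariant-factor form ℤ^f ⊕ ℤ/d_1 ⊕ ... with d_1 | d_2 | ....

rank_ℚ(R)=1; free=2−1=1
SNF(R) diag = [2] → torsion [2]

Answer: M ≅ ℤ^1 ⊕ ℤ/2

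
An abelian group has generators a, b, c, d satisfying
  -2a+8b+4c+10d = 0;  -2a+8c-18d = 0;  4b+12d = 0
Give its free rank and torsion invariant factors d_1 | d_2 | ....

Answer: M ≅ ℤ^1 ⊕ ℤ/2 ⊕ ℤ/4 ⊕ ℤ/4

Derivation:
rank_ℚ(R)=3; free=4−3=1
SNF(R) diag = [2, 4, 4] → torsion [2, 4, 4]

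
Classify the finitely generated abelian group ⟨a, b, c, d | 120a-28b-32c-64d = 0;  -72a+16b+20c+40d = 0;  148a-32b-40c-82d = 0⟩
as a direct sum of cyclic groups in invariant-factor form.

Answer: M ≅ ℤ^1 ⊕ ℤ/2 ⊕ ℤ/4 ⊕ ℤ/12

Derivation:
rank_ℚ(R)=3; free=4−3=1
SNF(R) diag = [2, 4, 12] → torsion [2, 4, 12]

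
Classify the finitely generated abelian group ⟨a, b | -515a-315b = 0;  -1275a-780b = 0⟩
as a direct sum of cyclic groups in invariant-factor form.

Answer: M ≅ ℤ/5 ⊕ ℤ/15

Derivation:
rank_ℚ(R)=2; free=2−2=0
SNF(R) diag = [5, 15] → torsion [5, 15]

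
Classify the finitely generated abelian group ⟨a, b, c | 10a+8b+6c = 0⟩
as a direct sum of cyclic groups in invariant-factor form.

rank_ℚ(R)=1; free=3−1=2
SNF(R) diag = [2] → torsion [2]

Answer: M ≅ ℤ^2 ⊕ ℤ/2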